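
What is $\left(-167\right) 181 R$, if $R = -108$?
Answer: $3264516$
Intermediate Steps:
$\left(-167\right) 181 R = \left(-167\right) 181 \left(-108\right) = \left(-30227\right) \left(-108\right) = 3264516$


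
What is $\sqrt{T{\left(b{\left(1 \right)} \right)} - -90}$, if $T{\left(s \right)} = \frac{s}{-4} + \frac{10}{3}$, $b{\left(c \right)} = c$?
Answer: $\frac{\sqrt{3351}}{6} \approx 9.648$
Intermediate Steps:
$T{\left(s \right)} = \frac{10}{3} - \frac{s}{4}$ ($T{\left(s \right)} = s \left(- \frac{1}{4}\right) + 10 \cdot \frac{1}{3} = - \frac{s}{4} + \frac{10}{3} = \frac{10}{3} - \frac{s}{4}$)
$\sqrt{T{\left(b{\left(1 \right)} \right)} - -90} = \sqrt{\left(\frac{10}{3} - \frac{1}{4}\right) - -90} = \sqrt{\left(\frac{10}{3} - \frac{1}{4}\right) + \left(-38 + 128\right)} = \sqrt{\frac{37}{12} + 90} = \sqrt{\frac{1117}{12}} = \frac{\sqrt{3351}}{6}$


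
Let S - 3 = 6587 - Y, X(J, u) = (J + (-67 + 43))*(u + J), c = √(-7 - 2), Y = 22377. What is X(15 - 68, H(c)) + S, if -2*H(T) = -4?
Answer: -11860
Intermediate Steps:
c = 3*I (c = √(-9) = 3*I ≈ 3.0*I)
H(T) = 2 (H(T) = -½*(-4) = 2)
X(J, u) = (-24 + J)*(J + u) (X(J, u) = (J - 24)*(J + u) = (-24 + J)*(J + u))
S = -15787 (S = 3 + (6587 - 1*22377) = 3 + (6587 - 22377) = 3 - 15790 = -15787)
X(15 - 68, H(c)) + S = ((15 - 68)² - 24*(15 - 68) - 24*2 + (15 - 68)*2) - 15787 = ((-53)² - 24*(-53) - 48 - 53*2) - 15787 = (2809 + 1272 - 48 - 106) - 15787 = 3927 - 15787 = -11860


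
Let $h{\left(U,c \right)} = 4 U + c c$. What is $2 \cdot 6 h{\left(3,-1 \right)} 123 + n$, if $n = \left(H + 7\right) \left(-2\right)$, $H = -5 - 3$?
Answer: $19190$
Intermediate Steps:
$H = -8$
$h{\left(U,c \right)} = c^{2} + 4 U$ ($h{\left(U,c \right)} = 4 U + c^{2} = c^{2} + 4 U$)
$n = 2$ ($n = \left(-8 + 7\right) \left(-2\right) = \left(-1\right) \left(-2\right) = 2$)
$2 \cdot 6 h{\left(3,-1 \right)} 123 + n = 2 \cdot 6 \left(\left(-1\right)^{2} + 4 \cdot 3\right) 123 + 2 = 12 \left(1 + 12\right) 123 + 2 = 12 \cdot 13 \cdot 123 + 2 = 156 \cdot 123 + 2 = 19188 + 2 = 19190$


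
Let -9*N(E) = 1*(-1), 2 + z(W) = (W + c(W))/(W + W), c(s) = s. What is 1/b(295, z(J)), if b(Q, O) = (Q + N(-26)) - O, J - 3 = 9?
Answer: 9/2665 ≈ 0.0033771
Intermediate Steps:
J = 12 (J = 3 + 9 = 12)
z(W) = -1 (z(W) = -2 + (W + W)/(W + W) = -2 + (2*W)/((2*W)) = -2 + (2*W)*(1/(2*W)) = -2 + 1 = -1)
N(E) = ⅑ (N(E) = -(-1)/9 = -⅑*(-1) = ⅑)
b(Q, O) = ⅑ + Q - O (b(Q, O) = (Q + ⅑) - O = (⅑ + Q) - O = ⅑ + Q - O)
1/b(295, z(J)) = 1/(⅑ + 295 - 1*(-1)) = 1/(⅑ + 295 + 1) = 1/(2665/9) = 9/2665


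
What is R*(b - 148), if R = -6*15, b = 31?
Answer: 10530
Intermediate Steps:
R = -90
R*(b - 148) = -90*(31 - 148) = -90*(-117) = 10530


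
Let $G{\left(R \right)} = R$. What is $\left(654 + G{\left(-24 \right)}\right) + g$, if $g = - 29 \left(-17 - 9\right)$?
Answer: $1384$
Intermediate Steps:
$g = 754$ ($g = \left(-29\right) \left(-26\right) = 754$)
$\left(654 + G{\left(-24 \right)}\right) + g = \left(654 - 24\right) + 754 = 630 + 754 = 1384$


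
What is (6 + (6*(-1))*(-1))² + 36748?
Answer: 36892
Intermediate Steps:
(6 + (6*(-1))*(-1))² + 36748 = (6 - 6*(-1))² + 36748 = (6 + 6)² + 36748 = 12² + 36748 = 144 + 36748 = 36892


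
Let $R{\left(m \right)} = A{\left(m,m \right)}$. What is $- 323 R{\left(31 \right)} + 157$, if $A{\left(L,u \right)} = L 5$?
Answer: $-49908$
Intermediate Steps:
$A{\left(L,u \right)} = 5 L$
$R{\left(m \right)} = 5 m$
$- 323 R{\left(31 \right)} + 157 = - 323 \cdot 5 \cdot 31 + 157 = \left(-323\right) 155 + 157 = -50065 + 157 = -49908$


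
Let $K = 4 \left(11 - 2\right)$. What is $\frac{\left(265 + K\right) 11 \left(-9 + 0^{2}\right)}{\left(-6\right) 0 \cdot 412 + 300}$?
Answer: $- \frac{9933}{100} \approx -99.33$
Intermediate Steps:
$K = 36$ ($K = 4 \cdot 9 = 36$)
$\frac{\left(265 + K\right) 11 \left(-9 + 0^{2}\right)}{\left(-6\right) 0 \cdot 412 + 300} = \frac{\left(265 + 36\right) 11 \left(-9 + 0^{2}\right)}{\left(-6\right) 0 \cdot 412 + 300} = \frac{301 \cdot 11 \left(-9 + 0\right)}{0 \cdot 412 + 300} = \frac{301 \cdot 11 \left(-9\right)}{0 + 300} = \frac{301 \left(-99\right)}{300} = \left(-29799\right) \frac{1}{300} = - \frac{9933}{100}$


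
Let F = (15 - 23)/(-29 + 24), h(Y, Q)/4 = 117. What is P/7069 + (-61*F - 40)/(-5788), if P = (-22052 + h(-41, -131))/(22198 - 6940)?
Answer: 9197776852/390179216235 ≈ 0.023573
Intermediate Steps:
h(Y, Q) = 468 (h(Y, Q) = 4*117 = 468)
F = 8/5 (F = -8/(-5) = -8*(-⅕) = 8/5 ≈ 1.6000)
P = -10792/7629 (P = (-22052 + 468)/(22198 - 6940) = -21584/15258 = -21584*1/15258 = -10792/7629 ≈ -1.4146)
P/7069 + (-61*F - 40)/(-5788) = -10792/7629/7069 + (-61*8/5 - 40)/(-5788) = -10792/7629*1/7069 + (-488/5 - 40)*(-1/5788) = -10792/53929401 - 688/5*(-1/5788) = -10792/53929401 + 172/7235 = 9197776852/390179216235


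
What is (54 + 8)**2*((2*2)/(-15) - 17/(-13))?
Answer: 780332/195 ≈ 4001.7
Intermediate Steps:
(54 + 8)**2*((2*2)/(-15) - 17/(-13)) = 62**2*(4*(-1/15) - 17*(-1/13)) = 3844*(-4/15 + 17/13) = 3844*(203/195) = 780332/195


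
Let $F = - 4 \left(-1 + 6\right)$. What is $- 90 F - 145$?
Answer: $1655$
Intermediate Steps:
$F = -20$ ($F = \left(-4\right) 5 = -20$)
$- 90 F - 145 = \left(-90\right) \left(-20\right) - 145 = 1800 - 145 = 1655$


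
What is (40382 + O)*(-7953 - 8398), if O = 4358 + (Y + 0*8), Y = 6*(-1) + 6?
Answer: -731543740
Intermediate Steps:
Y = 0 (Y = -6 + 6 = 0)
O = 4358 (O = 4358 + (0 + 0*8) = 4358 + (0 + 0) = 4358 + 0 = 4358)
(40382 + O)*(-7953 - 8398) = (40382 + 4358)*(-7953 - 8398) = 44740*(-16351) = -731543740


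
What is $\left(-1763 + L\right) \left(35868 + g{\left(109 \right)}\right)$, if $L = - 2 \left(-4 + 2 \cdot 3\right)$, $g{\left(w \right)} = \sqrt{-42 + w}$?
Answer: $-63378756 - 1767 \sqrt{67} \approx -6.3393 \cdot 10^{7}$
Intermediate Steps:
$L = -4$ ($L = - 2 \left(-4 + 6\right) = \left(-2\right) 2 = -4$)
$\left(-1763 + L\right) \left(35868 + g{\left(109 \right)}\right) = \left(-1763 - 4\right) \left(35868 + \sqrt{-42 + 109}\right) = - 1767 \left(35868 + \sqrt{67}\right) = -63378756 - 1767 \sqrt{67}$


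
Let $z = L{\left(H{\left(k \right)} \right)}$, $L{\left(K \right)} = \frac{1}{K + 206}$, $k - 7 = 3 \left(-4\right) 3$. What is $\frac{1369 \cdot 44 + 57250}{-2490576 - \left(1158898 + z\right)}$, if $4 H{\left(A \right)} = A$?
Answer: $- \frac{46700685}{1450665917} \approx -0.032193$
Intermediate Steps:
$k = -29$ ($k = 7 + 3 \left(-4\right) 3 = 7 - 36 = -29$)
$H{\left(A \right)} = \frac{A}{4}$
$L{\left(K \right)} = \frac{1}{206 + K}$
$z = \frac{4}{795}$ ($z = \frac{1}{206 + \frac{1}{4} \left(-29\right)} = \frac{1}{206 - \frac{29}{4}} = \frac{1}{\frac{795}{4}} = \frac{4}{795} \approx 0.0050314$)
$\frac{1369 \cdot 44 + 57250}{-2490576 - \left(1158898 + z\right)} = \frac{1369 \cdot 44 + 57250}{-2490576 - \frac{921323914}{795}} = \frac{60236 + 57250}{-2490576 - \frac{921323914}{795}} = \frac{117486}{-2490576 - \frac{921323914}{795}} = \frac{117486}{- \frac{2901331834}{795}} = 117486 \left(- \frac{795}{2901331834}\right) = - \frac{46700685}{1450665917}$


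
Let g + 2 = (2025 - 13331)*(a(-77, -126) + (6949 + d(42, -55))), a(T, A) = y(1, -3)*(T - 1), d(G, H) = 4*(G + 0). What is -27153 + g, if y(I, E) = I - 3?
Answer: -82255693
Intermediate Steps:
d(G, H) = 4*G
y(I, E) = -3 + I
a(T, A) = 2 - 2*T (a(T, A) = (-3 + 1)*(T - 1) = -2*(-1 + T) = 2 - 2*T)
g = -82228540 (g = -2 + (2025 - 13331)*((2 - 2*(-77)) + (6949 + 4*42)) = -2 - 11306*((2 + 154) + (6949 + 168)) = -2 - 11306*(156 + 7117) = -2 - 11306*7273 = -2 - 82228538 = -82228540)
-27153 + g = -27153 - 82228540 = -82255693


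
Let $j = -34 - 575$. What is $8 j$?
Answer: $-4872$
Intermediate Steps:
$j = -609$ ($j = -34 - 575 = -609$)
$8 j = 8 \left(-609\right) = -4872$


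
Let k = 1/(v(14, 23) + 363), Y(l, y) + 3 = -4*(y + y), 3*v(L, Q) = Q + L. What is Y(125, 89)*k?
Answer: -2145/1126 ≈ -1.9050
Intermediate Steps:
v(L, Q) = L/3 + Q/3 (v(L, Q) = (Q + L)/3 = (L + Q)/3 = L/3 + Q/3)
Y(l, y) = -3 - 8*y (Y(l, y) = -3 - 4*(y + y) = -3 - 8*y)
k = 3/1126 (k = 1/(((1/3)*14 + (1/3)*23) + 363) = 1/((14/3 + 23/3) + 363) = 1/(37/3 + 363) = 1/(1126/3) = 3/1126 ≈ 0.0026643)
Y(125, 89)*k = (-3 - 8*89)*(3/1126) = (-3 - 712)*(3/1126) = -715*3/1126 = -2145/1126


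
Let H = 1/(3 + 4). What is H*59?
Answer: 59/7 ≈ 8.4286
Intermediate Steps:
H = 1/7 ≈ 0.14286
H*59 = (1/7)*59 = 59/7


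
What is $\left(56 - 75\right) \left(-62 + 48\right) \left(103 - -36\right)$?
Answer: $36974$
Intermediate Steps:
$\left(56 - 75\right) \left(-62 + 48\right) \left(103 - -36\right) = \left(-19\right) \left(-14\right) \left(103 + 36\right) = 266 \cdot 139 = 36974$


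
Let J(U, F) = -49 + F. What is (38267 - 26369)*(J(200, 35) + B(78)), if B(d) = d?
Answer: 761472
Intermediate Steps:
(38267 - 26369)*(J(200, 35) + B(78)) = (38267 - 26369)*((-49 + 35) + 78) = 11898*(-14 + 78) = 11898*64 = 761472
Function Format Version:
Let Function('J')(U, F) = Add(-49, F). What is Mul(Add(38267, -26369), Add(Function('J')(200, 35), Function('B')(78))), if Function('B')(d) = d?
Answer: 761472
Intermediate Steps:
Mul(Add(38267, -26369), Add(Function('J')(200, 35), Function('B')(78))) = Mul(Add(38267, -26369), Add(Add(-49, 35), 78)) = Mul(11898, Add(-14, 78)) = Mul(11898, 64) = 761472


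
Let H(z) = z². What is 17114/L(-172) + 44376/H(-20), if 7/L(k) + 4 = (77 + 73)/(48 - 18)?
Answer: 894529/350 ≈ 2555.8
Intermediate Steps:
L(k) = 7 (L(k) = 7/(-4 + (77 + 73)/(48 - 18)) = 7/(-4 + 150/30) = 7/(-4 + 150*(1/30)) = 7/(-4 + 5) = 7/1 = 7*1 = 7)
17114/L(-172) + 44376/H(-20) = 17114/7 + 44376/((-20)²) = 17114*(⅐) + 44376/400 = 17114/7 + 44376*(1/400) = 17114/7 + 5547/50 = 894529/350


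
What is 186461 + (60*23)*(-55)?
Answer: 110561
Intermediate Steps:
186461 + (60*23)*(-55) = 186461 + 1380*(-55) = 186461 - 75900 = 110561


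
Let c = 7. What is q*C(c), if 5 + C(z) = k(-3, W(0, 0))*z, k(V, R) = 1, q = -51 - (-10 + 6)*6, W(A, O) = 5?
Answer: -54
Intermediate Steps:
q = -27 (q = -51 - (-4)*6 = -51 - 1*(-24) = -51 + 24 = -27)
C(z) = -5 + z (C(z) = -5 + 1*z = -5 + z)
q*C(c) = -27*(-5 + 7) = -27*2 = -54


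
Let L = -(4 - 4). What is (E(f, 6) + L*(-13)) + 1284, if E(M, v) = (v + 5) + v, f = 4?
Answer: 1301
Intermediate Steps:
E(M, v) = 5 + 2*v (E(M, v) = (5 + v) + v = 5 + 2*v)
L = 0 (L = -1*0 = 0)
(E(f, 6) + L*(-13)) + 1284 = ((5 + 2*6) + 0*(-13)) + 1284 = ((5 + 12) + 0) + 1284 = (17 + 0) + 1284 = 17 + 1284 = 1301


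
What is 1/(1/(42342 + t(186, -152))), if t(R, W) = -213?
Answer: 42129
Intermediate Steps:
1/(1/(42342 + t(186, -152))) = 1/(1/(42342 - 213)) = 1/(1/42129) = 42129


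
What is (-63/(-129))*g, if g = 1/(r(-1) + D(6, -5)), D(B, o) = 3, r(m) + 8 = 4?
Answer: -21/43 ≈ -0.48837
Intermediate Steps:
r(m) = -4 (r(m) = -8 + 4 = -4)
g = -1 (g = 1/(-4 + 3) = 1/(-1) = -1)
(-63/(-129))*g = -63/(-129)*(-1) = -63*(-1/129)*(-1) = (21/43)*(-1) = -21/43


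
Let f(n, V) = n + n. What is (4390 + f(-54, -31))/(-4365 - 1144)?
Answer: -4282/5509 ≈ -0.77727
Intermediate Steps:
f(n, V) = 2*n
(4390 + f(-54, -31))/(-4365 - 1144) = (4390 + 2*(-54))/(-4365 - 1144) = (4390 - 108)/(-5509) = 4282*(-1/5509) = -4282/5509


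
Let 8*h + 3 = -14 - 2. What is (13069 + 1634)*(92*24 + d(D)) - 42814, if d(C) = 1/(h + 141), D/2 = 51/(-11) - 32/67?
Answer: 35955461314/1109 ≈ 3.2422e+7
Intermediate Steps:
D = -7538/737 (D = 2*(51/(-11) - 32/67) = 2*(51*(-1/11) - 32*1/67) = 2*(-51/11 - 32/67) = 2*(-3769/737) = -7538/737 ≈ -10.228)
h = -19/8 (h = -3/8 + (-14 - 2)/8 = -3/8 + (⅛)*(-16) = -3/8 - 2 = -19/8 ≈ -2.3750)
d(C) = 8/1109 (d(C) = 1/(-19/8 + 141) = 1/(1109/8) = 8/1109)
(13069 + 1634)*(92*24 + d(D)) - 42814 = (13069 + 1634)*(92*24 + 8/1109) - 42814 = 14703*(2208 + 8/1109) - 42814 = 14703*(2448680/1109) - 42814 = 36002942040/1109 - 42814 = 35955461314/1109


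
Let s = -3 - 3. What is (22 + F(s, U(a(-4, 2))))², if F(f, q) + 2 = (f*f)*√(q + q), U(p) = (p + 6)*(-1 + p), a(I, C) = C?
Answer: 26896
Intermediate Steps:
U(p) = (-1 + p)*(6 + p) (U(p) = (6 + p)*(-1 + p) = (-1 + p)*(6 + p))
s = -6
F(f, q) = -2 + √2*f²*√q (F(f, q) = -2 + (f*f)*√(q + q) = -2 + f²*√(2*q) = -2 + f²*(√2*√q) = -2 + √2*f²*√q)
(22 + F(s, U(a(-4, 2))))² = (22 + (-2 + √2*(-6)²*√(-6 + 2² + 5*2)))² = (22 + (-2 + √2*36*√(-6 + 4 + 10)))² = (22 + (-2 + √2*36*√8))² = (22 + (-2 + √2*36*(2*√2)))² = (22 + (-2 + 144))² = (22 + 142)² = 164² = 26896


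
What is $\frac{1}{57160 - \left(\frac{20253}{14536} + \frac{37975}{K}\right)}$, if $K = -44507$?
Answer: $\frac{646953752}{36979527068649} \approx 1.7495 \cdot 10^{-5}$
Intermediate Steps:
$\frac{1}{57160 - \left(\frac{20253}{14536} + \frac{37975}{K}\right)} = \frac{1}{57160 - \left(- \frac{37975}{44507} + \frac{20253}{14536}\right)} = \frac{1}{57160 - \frac{349395671}{646953752}} = \frac{1}{\frac{36979527068649}{646953752}} = \frac{646953752}{36979527068649}$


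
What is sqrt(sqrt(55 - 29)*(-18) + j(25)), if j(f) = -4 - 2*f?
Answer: 3*sqrt(-6 - 2*sqrt(26)) ≈ 12.074*I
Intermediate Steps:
sqrt(sqrt(55 - 29)*(-18) + j(25)) = sqrt(sqrt(55 - 29)*(-18) + (-4 - 2*25)) = sqrt(sqrt(26)*(-18) + (-4 - 50)) = sqrt(-18*sqrt(26) - 54) = sqrt(-54 - 18*sqrt(26))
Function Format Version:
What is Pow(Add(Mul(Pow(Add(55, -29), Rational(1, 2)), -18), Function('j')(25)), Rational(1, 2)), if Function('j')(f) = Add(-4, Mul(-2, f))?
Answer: Mul(3, Pow(Add(-6, Mul(-2, Pow(26, Rational(1, 2)))), Rational(1, 2))) ≈ Mul(12.074, I)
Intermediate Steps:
Pow(Add(Mul(Pow(Add(55, -29), Rational(1, 2)), -18), Function('j')(25)), Rational(1, 2)) = Pow(Add(Mul(Pow(Add(55, -29), Rational(1, 2)), -18), Add(-4, Mul(-2, 25))), Rational(1, 2)) = Pow(Add(Mul(Pow(26, Rational(1, 2)), -18), Add(-4, -50)), Rational(1, 2)) = Pow(Add(Mul(-18, Pow(26, Rational(1, 2))), -54), Rational(1, 2)) = Pow(Add(-54, Mul(-18, Pow(26, Rational(1, 2)))), Rational(1, 2))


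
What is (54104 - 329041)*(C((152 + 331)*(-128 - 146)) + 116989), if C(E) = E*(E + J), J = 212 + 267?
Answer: -4797961365926495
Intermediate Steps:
J = 479
C(E) = E*(479 + E) (C(E) = E*(E + 479) = E*(479 + E))
(54104 - 329041)*(C((152 + 331)*(-128 - 146)) + 116989) = (54104 - 329041)*(((152 + 331)*(-128 - 146))*(479 + (152 + 331)*(-128 - 146)) + 116989) = -274937*((483*(-274))*(479 + 483*(-274)) + 116989) = -274937*(-132342*(479 - 132342) + 116989) = -274937*(-132342*(-131863) + 116989) = -274937*(17451013146 + 116989) = -274937*17451130135 = -4797961365926495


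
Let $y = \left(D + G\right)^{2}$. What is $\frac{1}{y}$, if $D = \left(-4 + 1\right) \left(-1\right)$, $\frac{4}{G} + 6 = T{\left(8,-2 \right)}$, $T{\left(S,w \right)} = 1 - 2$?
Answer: $\frac{49}{289} \approx 0.16955$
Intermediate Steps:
$T{\left(S,w \right)} = -1$
$G = - \frac{4}{7}$ ($G = \frac{4}{-6 - 1} = \frac{4}{-7} = 4 \left(- \frac{1}{7}\right) = - \frac{4}{7} \approx -0.57143$)
$D = 3$ ($D = \left(-3\right) \left(-1\right) = 3$)
$y = \frac{289}{49}$ ($y = \left(3 - \frac{4}{7}\right)^{2} = \left(\frac{17}{7}\right)^{2} = \frac{289}{49} \approx 5.898$)
$\frac{1}{y} = \frac{1}{\frac{289}{49}} = \frac{49}{289}$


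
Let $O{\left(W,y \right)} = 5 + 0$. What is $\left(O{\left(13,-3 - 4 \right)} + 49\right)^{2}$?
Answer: $2916$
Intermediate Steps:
$O{\left(W,y \right)} = 5$
$\left(O{\left(13,-3 - 4 \right)} + 49\right)^{2} = \left(5 + 49\right)^{2} = 54^{2} = 2916$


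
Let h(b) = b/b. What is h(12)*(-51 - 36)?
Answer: -87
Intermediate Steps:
h(b) = 1
h(12)*(-51 - 36) = 1*(-51 - 36) = 1*(-87) = -87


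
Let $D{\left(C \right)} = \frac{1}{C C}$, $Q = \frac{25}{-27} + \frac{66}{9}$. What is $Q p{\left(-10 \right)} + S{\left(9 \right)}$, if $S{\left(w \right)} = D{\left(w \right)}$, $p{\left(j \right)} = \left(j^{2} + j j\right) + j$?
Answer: $\frac{98611}{81} \approx 1217.4$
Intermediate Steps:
$Q = \frac{173}{27}$ ($Q = 25 \left(- \frac{1}{27}\right) + 66 \cdot \frac{1}{9} = - \frac{25}{27} + \frac{22}{3} = \frac{173}{27} \approx 6.4074$)
$p{\left(j \right)} = j + 2 j^{2}$ ($p{\left(j \right)} = \left(j^{2} + j^{2}\right) + j = 2 j^{2} + j = j + 2 j^{2}$)
$D{\left(C \right)} = \frac{1}{C^{2}}$
$S{\left(w \right)} = \frac{1}{w^{2}}$
$Q p{\left(-10 \right)} + S{\left(9 \right)} = \frac{173 \left(- 10 \left(1 + 2 \left(-10\right)\right)\right)}{27} + \frac{1}{81} = \frac{173 \left(- 10 \left(1 - 20\right)\right)}{27} + \frac{1}{81} = \frac{173 \left(\left(-10\right) \left(-19\right)\right)}{27} + \frac{1}{81} = \frac{173}{27} \cdot 190 + \frac{1}{81} = \frac{32870}{27} + \frac{1}{81} = \frac{98611}{81}$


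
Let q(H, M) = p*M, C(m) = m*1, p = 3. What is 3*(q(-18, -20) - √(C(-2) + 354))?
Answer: -180 - 12*√22 ≈ -236.28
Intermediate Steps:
C(m) = m
q(H, M) = 3*M
3*(q(-18, -20) - √(C(-2) + 354)) = 3*(3*(-20) - √(-2 + 354)) = 3*(-60 - √352) = 3*(-60 - 4*√22) = -180 - 12*√22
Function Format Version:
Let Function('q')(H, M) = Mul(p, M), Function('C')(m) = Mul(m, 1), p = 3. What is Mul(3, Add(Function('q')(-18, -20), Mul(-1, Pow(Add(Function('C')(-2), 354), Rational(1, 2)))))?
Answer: Add(-180, Mul(-12, Pow(22, Rational(1, 2)))) ≈ -236.28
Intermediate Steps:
Function('C')(m) = m
Function('q')(H, M) = Mul(3, M)
Mul(3, Add(Function('q')(-18, -20), Mul(-1, Pow(Add(Function('C')(-2), 354), Rational(1, 2))))) = Mul(3, Add(Mul(3, -20), Mul(-1, Pow(Add(-2, 354), Rational(1, 2))))) = Mul(3, Add(-60, Mul(-1, Pow(352, Rational(1, 2))))) = Mul(3, Add(-60, Mul(-1, Mul(4, Pow(22, Rational(1, 2)))))) = Mul(3, Add(-60, Mul(-4, Pow(22, Rational(1, 2))))) = Add(-180, Mul(-12, Pow(22, Rational(1, 2))))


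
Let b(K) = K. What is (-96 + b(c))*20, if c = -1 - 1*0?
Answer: -1940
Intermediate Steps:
c = -1 (c = -1 + 0 = -1)
(-96 + b(c))*20 = (-96 - 1)*20 = -97*20 = -1940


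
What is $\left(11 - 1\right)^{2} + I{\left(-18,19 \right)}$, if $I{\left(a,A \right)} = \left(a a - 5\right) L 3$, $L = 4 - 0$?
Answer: $3928$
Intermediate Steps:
$L = 4$ ($L = 4 + 0 = 4$)
$I{\left(a,A \right)} = -60 + 12 a^{2}$ ($I{\left(a,A \right)} = \left(a a - 5\right) 4 \cdot 3 = \left(a^{2} - 5\right) 4 \cdot 3 = \left(-5 + a^{2}\right) 4 \cdot 3 = \left(-20 + 4 a^{2}\right) 3 = -60 + 12 a^{2}$)
$\left(11 - 1\right)^{2} + I{\left(-18,19 \right)} = \left(11 - 1\right)^{2} - \left(60 - 12 \left(-18\right)^{2}\right) = 10^{2} + \left(-60 + 12 \cdot 324\right) = 100 + \left(-60 + 3888\right) = 100 + 3828 = 3928$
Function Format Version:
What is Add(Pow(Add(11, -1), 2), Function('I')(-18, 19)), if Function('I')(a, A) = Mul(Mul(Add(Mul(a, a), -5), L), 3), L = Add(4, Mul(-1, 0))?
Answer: 3928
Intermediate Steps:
L = 4 (L = Add(4, 0) = 4)
Function('I')(a, A) = Add(-60, Mul(12, Pow(a, 2))) (Function('I')(a, A) = Mul(Mul(Add(Mul(a, a), -5), 4), 3) = Mul(Mul(Add(Pow(a, 2), -5), 4), 3) = Mul(Mul(Add(-5, Pow(a, 2)), 4), 3) = Mul(Add(-20, Mul(4, Pow(a, 2))), 3) = Add(-60, Mul(12, Pow(a, 2))))
Add(Pow(Add(11, -1), 2), Function('I')(-18, 19)) = Add(Pow(Add(11, -1), 2), Add(-60, Mul(12, Pow(-18, 2)))) = Add(Pow(10, 2), Add(-60, Mul(12, 324))) = Add(100, Add(-60, 3888)) = Add(100, 3828) = 3928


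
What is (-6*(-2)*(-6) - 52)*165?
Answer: -20460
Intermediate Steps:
(-6*(-2)*(-6) - 52)*165 = (12*(-6) - 52)*165 = (-72 - 52)*165 = -124*165 = -20460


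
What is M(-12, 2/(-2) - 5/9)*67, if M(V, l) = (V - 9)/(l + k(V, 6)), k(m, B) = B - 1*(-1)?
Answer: -1809/7 ≈ -258.43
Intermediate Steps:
k(m, B) = 1 + B (k(m, B) = B + 1 = 1 + B)
M(V, l) = (-9 + V)/(7 + l) (M(V, l) = (V - 9)/(l + (1 + 6)) = (-9 + V)/(l + 7) = (-9 + V)/(7 + l))
M(-12, 2/(-2) - 5/9)*67 = ((-9 - 12)/(7 + (2/(-2) - 5/9)))*67 = (-21/(7 + (2*(-½) - 5*⅑)))*67 = (-21/(7 + (-1 - 5/9)))*67 = (-21/(7 - 14/9))*67 = (-21/(49/9))*67 = ((9/49)*(-21))*67 = -27/7*67 = -1809/7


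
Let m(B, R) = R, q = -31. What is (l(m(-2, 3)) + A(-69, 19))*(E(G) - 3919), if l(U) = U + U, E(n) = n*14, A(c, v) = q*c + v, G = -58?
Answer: -10237884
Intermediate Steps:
A(c, v) = v - 31*c (A(c, v) = -31*c + v = v - 31*c)
E(n) = 14*n
l(U) = 2*U
(l(m(-2, 3)) + A(-69, 19))*(E(G) - 3919) = (2*3 + (19 - 31*(-69)))*(14*(-58) - 3919) = (6 + (19 + 2139))*(-812 - 3919) = (6 + 2158)*(-4731) = 2164*(-4731) = -10237884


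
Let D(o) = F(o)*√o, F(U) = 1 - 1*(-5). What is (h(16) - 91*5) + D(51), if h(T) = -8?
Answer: -463 + 6*√51 ≈ -420.15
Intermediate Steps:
F(U) = 6 (F(U) = 1 + 5 = 6)
D(o) = 6*√o
(h(16) - 91*5) + D(51) = (-8 - 91*5) + 6*√51 = (-8 - 455) + 6*√51 = -463 + 6*√51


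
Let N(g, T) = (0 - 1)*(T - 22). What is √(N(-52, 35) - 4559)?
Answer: 6*I*√127 ≈ 67.617*I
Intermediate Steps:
N(g, T) = 22 - T (N(g, T) = -(-22 + T) = 22 - T)
√(N(-52, 35) - 4559) = √((22 - 1*35) - 4559) = √((22 - 35) - 4559) = √(-13 - 4559) = √(-4572) = 6*I*√127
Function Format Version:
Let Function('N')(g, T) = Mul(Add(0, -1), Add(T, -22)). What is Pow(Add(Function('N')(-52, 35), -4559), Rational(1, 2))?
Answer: Mul(6, I, Pow(127, Rational(1, 2))) ≈ Mul(67.617, I)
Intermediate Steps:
Function('N')(g, T) = Add(22, Mul(-1, T)) (Function('N')(g, T) = Mul(-1, Add(-22, T)) = Add(22, Mul(-1, T)))
Pow(Add(Function('N')(-52, 35), -4559), Rational(1, 2)) = Pow(Add(Add(22, Mul(-1, 35)), -4559), Rational(1, 2)) = Pow(Add(Add(22, -35), -4559), Rational(1, 2)) = Pow(Add(-13, -4559), Rational(1, 2)) = Pow(-4572, Rational(1, 2)) = Mul(6, I, Pow(127, Rational(1, 2)))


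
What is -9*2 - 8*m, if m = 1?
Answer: -26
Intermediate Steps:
-9*2 - 8*m = -9*2 - 8*1 = -18 - 8 = -26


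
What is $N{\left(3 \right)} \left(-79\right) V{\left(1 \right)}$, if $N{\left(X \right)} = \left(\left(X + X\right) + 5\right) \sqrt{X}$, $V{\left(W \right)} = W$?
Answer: $- 869 \sqrt{3} \approx -1505.2$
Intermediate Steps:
$N{\left(X \right)} = \sqrt{X} \left(5 + 2 X\right)$ ($N{\left(X \right)} = \left(2 X + 5\right) \sqrt{X} = \left(5 + 2 X\right) \sqrt{X} = \sqrt{X} \left(5 + 2 X\right)$)
$N{\left(3 \right)} \left(-79\right) V{\left(1 \right)} = \sqrt{3} \left(5 + 2 \cdot 3\right) \left(-79\right) 1 = \sqrt{3} \left(5 + 6\right) \left(-79\right) 1 = \sqrt{3} \cdot 11 \left(-79\right) 1 = 11 \sqrt{3} \left(-79\right) 1 = - 869 \sqrt{3} \cdot 1 = - 869 \sqrt{3}$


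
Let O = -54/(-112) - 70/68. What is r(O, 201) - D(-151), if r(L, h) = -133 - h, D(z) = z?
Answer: -183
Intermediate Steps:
O = -521/952 (O = -54*(-1/112) - 70*1/68 = 27/56 - 35/34 = -521/952 ≈ -0.54727)
r(O, 201) - D(-151) = (-133 - 1*201) - 1*(-151) = (-133 - 201) + 151 = -334 + 151 = -183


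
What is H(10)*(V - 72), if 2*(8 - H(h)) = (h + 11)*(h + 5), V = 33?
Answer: 11661/2 ≈ 5830.5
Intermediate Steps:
H(h) = 8 - (5 + h)*(11 + h)/2 (H(h) = 8 - (h + 11)*(h + 5)/2 = 8 - (11 + h)*(5 + h)/2 = 8 - (5 + h)*(11 + h)/2)
H(10)*(V - 72) = (-39/2 - 8*10 - ½*10²)*(33 - 72) = (-39/2 - 80 - ½*100)*(-39) = (-39/2 - 80 - 50)*(-39) = -299/2*(-39) = 11661/2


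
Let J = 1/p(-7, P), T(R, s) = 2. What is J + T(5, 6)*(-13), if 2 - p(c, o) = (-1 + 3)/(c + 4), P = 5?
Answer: -205/8 ≈ -25.625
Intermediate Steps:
p(c, o) = 2 - 2/(4 + c) (p(c, o) = 2 - (-1 + 3)/(c + 4) = 2 - 2/(4 + c))
J = 3/8 (J = 1/(2*(3 - 7)/(4 - 7)) = 1/(2*(-4)/(-3)) = 1/(2*(-1/3)*(-4)) = 1/(8/3) = 3/8 ≈ 0.37500)
J + T(5, 6)*(-13) = 3/8 + 2*(-13) = 3/8 - 26 = -205/8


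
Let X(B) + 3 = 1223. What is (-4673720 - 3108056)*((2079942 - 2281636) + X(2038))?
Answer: 1560043761824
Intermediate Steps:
X(B) = 1220 (X(B) = -3 + 1223 = 1220)
(-4673720 - 3108056)*((2079942 - 2281636) + X(2038)) = (-4673720 - 3108056)*((2079942 - 2281636) + 1220) = -7781776*(-201694 + 1220) = -7781776*(-200474) = 1560043761824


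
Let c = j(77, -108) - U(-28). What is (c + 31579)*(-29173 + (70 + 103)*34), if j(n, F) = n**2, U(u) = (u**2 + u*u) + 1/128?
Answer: -107146029829/128 ≈ -8.3708e+8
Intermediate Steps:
U(u) = 1/128 + 2*u**2 (U(u) = (u**2 + u**2) + 1/128 = 2*u**2 + 1/128 = 1/128 + 2*u**2)
c = 558207/128 (c = 77**2 - (1/128 + 2*(-28)**2) = 5929 - (1/128 + 2*784) = 5929 - (1/128 + 1568) = 5929 - 1*200705/128 = 5929 - 200705/128 = 558207/128 ≈ 4361.0)
(c + 31579)*(-29173 + (70 + 103)*34) = (558207/128 + 31579)*(-29173 + (70 + 103)*34) = 4600319*(-29173 + 173*34)/128 = 4600319*(-29173 + 5882)/128 = (4600319/128)*(-23291) = -107146029829/128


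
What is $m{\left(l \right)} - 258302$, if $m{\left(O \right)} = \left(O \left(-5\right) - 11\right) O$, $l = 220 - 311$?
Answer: $-298706$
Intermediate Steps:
$l = -91$
$m{\left(O \right)} = O \left(-11 - 5 O\right)$ ($m{\left(O \right)} = \left(- 5 O - 11\right) O = \left(-11 - 5 O\right) O = O \left(-11 - 5 O\right)$)
$m{\left(l \right)} - 258302 = \left(-1\right) \left(-91\right) \left(11 + 5 \left(-91\right)\right) - 258302 = \left(-1\right) \left(-91\right) \left(11 - 455\right) - 258302 = \left(-1\right) \left(-91\right) \left(-444\right) - 258302 = -40404 - 258302 = -298706$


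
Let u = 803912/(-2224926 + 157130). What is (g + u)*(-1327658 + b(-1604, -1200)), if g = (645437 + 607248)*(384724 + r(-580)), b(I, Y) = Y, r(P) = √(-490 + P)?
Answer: -331068172419447788050356/516949 - 1664640483730*I*√1070 ≈ -6.4043e+17 - 5.4452e+13*I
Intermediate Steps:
u = -200978/516949 (u = 803912/(-2067796) = 803912*(-1/2067796) = -200978/516949 ≈ -0.38878)
g = 481937983940 + 1252685*I*√1070 (g = (645437 + 607248)*(384724 + √(-490 - 580)) = 1252685*(384724 + √(-1070)) = 1252685*(384724 + I*√1070) = 481937983940 + 1252685*I*√1070 ≈ 4.8194e+11 + 4.0976e+7*I)
(g + u)*(-1327658 + b(-1604, -1200)) = ((481937983940 + 1252685*I*√1070) - 200978/516949)*(-1327658 - 1200) = (249137358859598082/516949 + 1252685*I*√1070)*(-1328858) = -331068172419447788050356/516949 - 1664640483730*I*√1070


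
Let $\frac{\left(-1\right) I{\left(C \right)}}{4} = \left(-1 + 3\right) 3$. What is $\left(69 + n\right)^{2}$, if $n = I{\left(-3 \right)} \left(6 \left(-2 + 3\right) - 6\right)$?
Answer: $4761$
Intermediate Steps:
$I{\left(C \right)} = -24$ ($I{\left(C \right)} = - 4 \left(-1 + 3\right) 3 = - 4 \cdot 2 \cdot 3 = \left(-4\right) 6 = -24$)
$n = 0$ ($n = - 24 \left(6 \left(-2 + 3\right) - 6\right) = - 24 \left(6 \cdot 1 - 6\right) = - 24 \left(6 - 6\right) = \left(-24\right) 0 = 0$)
$\left(69 + n\right)^{2} = \left(69 + 0\right)^{2} = 69^{2} = 4761$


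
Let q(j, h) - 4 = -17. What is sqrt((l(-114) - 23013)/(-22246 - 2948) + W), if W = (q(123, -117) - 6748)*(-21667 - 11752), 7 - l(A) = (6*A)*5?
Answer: 4*sqrt(2240880326548422)/12597 ≈ 15032.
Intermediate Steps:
l(A) = 7 - 30*A (l(A) = 7 - 6*A*5 = 7 - 30*A)
q(j, h) = -13 (q(j, h) = 4 - 17 = -13)
W = 225945859 (W = (-13 - 6748)*(-21667 - 11752) = -6761*(-33419) = 225945859)
sqrt((l(-114) - 23013)/(-22246 - 2948) + W) = sqrt(((7 - 30*(-114)) - 23013)/(-22246 - 2948) + 225945859) = sqrt(((7 + 3420) - 23013)/(-25194) + 225945859) = sqrt((3427 - 23013)*(-1/25194) + 225945859) = sqrt(-19586*(-1/25194) + 225945859) = sqrt(9793/12597 + 225945859) = sqrt(2846239995616/12597) = 4*sqrt(2240880326548422)/12597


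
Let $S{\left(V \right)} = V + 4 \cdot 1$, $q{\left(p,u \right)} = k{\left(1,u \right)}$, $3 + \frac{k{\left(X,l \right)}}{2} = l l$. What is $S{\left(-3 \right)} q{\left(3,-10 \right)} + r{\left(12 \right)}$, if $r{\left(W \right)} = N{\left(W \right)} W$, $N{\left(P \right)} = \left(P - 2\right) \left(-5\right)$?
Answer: $-406$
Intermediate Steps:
$N{\left(P \right)} = 10 - 5 P$ ($N{\left(P \right)} = \left(-2 + P\right) \left(-5\right) = 10 - 5 P$)
$k{\left(X,l \right)} = -6 + 2 l^{2}$ ($k{\left(X,l \right)} = -6 + 2 l l = -6 + 2 l^{2}$)
$q{\left(p,u \right)} = -6 + 2 u^{2}$
$S{\left(V \right)} = 4 + V$ ($S{\left(V \right)} = V + 4 = 4 + V$)
$r{\left(W \right)} = W \left(10 - 5 W\right)$ ($r{\left(W \right)} = \left(10 - 5 W\right) W = W \left(10 - 5 W\right)$)
$S{\left(-3 \right)} q{\left(3,-10 \right)} + r{\left(12 \right)} = \left(4 - 3\right) \left(-6 + 2 \left(-10\right)^{2}\right) + 5 \cdot 12 \left(2 - 12\right) = 1 \left(-6 + 2 \cdot 100\right) + 5 \cdot 12 \left(2 - 12\right) = 1 \left(-6 + 200\right) + 5 \cdot 12 \left(-10\right) = 1 \cdot 194 - 600 = 194 - 600 = -406$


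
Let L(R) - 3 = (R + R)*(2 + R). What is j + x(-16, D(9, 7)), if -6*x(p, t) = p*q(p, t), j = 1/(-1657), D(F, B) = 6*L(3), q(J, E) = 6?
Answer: 26511/1657 ≈ 15.999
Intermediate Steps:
L(R) = 3 + 2*R*(2 + R) (L(R) = 3 + (R + R)*(2 + R) = 3 + (2*R)*(2 + R) = 3 + 2*R*(2 + R))
D(F, B) = 198 (D(F, B) = 6*(3 + 2*3² + 4*3) = 6*(3 + 2*9 + 12) = 6*(3 + 18 + 12) = 6*33 = 198)
j = -1/1657 ≈ -0.00060350
x(p, t) = -p (x(p, t) = -p*6/6 = -p)
j + x(-16, D(9, 7)) = -1/1657 - 1*(-16) = -1/1657 + 16 = 26511/1657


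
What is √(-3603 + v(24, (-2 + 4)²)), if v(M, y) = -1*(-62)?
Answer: I*√3541 ≈ 59.506*I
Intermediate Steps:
v(M, y) = 62
√(-3603 + v(24, (-2 + 4)²)) = √(-3603 + 62) = √(-3541) = I*√3541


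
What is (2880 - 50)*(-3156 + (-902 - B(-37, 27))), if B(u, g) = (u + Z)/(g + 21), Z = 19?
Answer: -45932315/4 ≈ -1.1483e+7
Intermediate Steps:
B(u, g) = (19 + u)/(21 + g) (B(u, g) = (u + 19)/(g + 21) = (19 + u)/(21 + g))
(2880 - 50)*(-3156 + (-902 - B(-37, 27))) = (2880 - 50)*(-3156 + (-902 - (19 - 37)/(21 + 27))) = 2830*(-3156 + (-902 - (-18)/48)) = 2830*(-3156 + (-902 - 1*(-3/8))) = 2830*(-3156 + (-902 + 3/8)) = 2830*(-3156 - 7213/8) = 2830*(-32461/8) = -45932315/4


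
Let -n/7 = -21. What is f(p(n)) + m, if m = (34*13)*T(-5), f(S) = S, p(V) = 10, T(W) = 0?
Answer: 10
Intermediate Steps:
n = 147 (n = -7*(-21) = 147)
m = 0 (m = (34*13)*0 = 442*0 = 0)
f(p(n)) + m = 10 + 0 = 10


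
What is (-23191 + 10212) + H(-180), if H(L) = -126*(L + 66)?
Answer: 1385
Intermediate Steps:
H(L) = -8316 - 126*L (H(L) = -126*(66 + L) = -8316 - 126*L)
(-23191 + 10212) + H(-180) = (-23191 + 10212) + (-8316 - 126*(-180)) = -12979 + (-8316 + 22680) = -12979 + 14364 = 1385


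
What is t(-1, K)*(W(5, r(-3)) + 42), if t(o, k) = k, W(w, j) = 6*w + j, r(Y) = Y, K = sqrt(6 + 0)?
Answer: 69*sqrt(6) ≈ 169.01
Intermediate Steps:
K = sqrt(6) ≈ 2.4495
W(w, j) = j + 6*w
t(-1, K)*(W(5, r(-3)) + 42) = sqrt(6)*((-3 + 6*5) + 42) = sqrt(6)*((-3 + 30) + 42) = sqrt(6)*(27 + 42) = sqrt(6)*69 = 69*sqrt(6)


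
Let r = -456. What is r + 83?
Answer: -373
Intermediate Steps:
r + 83 = -456 + 83 = -373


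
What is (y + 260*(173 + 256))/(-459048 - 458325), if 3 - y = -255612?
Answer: -122385/305791 ≈ -0.40022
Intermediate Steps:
y = 255615 (y = 3 - 1*(-255612) = 3 + 255612 = 255615)
(y + 260*(173 + 256))/(-459048 - 458325) = (255615 + 260*(173 + 256))/(-459048 - 458325) = (255615 + 260*429)/(-917373) = (255615 + 111540)*(-1/917373) = 367155*(-1/917373) = -122385/305791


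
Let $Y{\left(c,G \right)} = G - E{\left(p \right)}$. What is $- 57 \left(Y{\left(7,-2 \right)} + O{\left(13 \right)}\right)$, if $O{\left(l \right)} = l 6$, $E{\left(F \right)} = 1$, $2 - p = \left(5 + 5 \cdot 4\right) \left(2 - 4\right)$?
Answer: $-4275$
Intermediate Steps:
$p = 52$ ($p = 2 - \left(5 + 5 \cdot 4\right) \left(2 - 4\right) = 2 - \left(5 + 20\right) \left(-2\right) = 2 - 25 \left(-2\right) = 2 - -50 = 2 + 50 = 52$)
$Y{\left(c,G \right)} = -1 + G$ ($Y{\left(c,G \right)} = G - 1 = -1 + G$)
$O{\left(l \right)} = 6 l$
$- 57 \left(Y{\left(7,-2 \right)} + O{\left(13 \right)}\right) = - 57 \left(\left(-1 - 2\right) + 6 \cdot 13\right) = - 57 \left(-3 + 78\right) = \left(-57\right) 75 = -4275$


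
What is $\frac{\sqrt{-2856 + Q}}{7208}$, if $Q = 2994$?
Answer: $\frac{\sqrt{138}}{7208} \approx 0.0016298$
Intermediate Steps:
$\frac{\sqrt{-2856 + Q}}{7208} = \frac{\sqrt{-2856 + 2994}}{7208} = \sqrt{138} \cdot \frac{1}{7208} = \frac{\sqrt{138}}{7208}$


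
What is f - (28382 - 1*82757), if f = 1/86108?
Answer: 4682122501/86108 ≈ 54375.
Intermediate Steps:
f = 1/86108 ≈ 1.1613e-5
f - (28382 - 1*82757) = 1/86108 - (28382 - 1*82757) = 1/86108 - (28382 - 82757) = 1/86108 - 1*(-54375) = 1/86108 + 54375 = 4682122501/86108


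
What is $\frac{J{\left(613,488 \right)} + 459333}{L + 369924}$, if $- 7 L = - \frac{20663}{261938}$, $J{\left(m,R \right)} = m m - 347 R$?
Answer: $\frac{1220725901556}{678280089647} \approx 1.7997$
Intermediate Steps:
$J{\left(m,R \right)} = m^{2} - 347 R$
$L = \frac{20663}{1833566}$ ($L = - \frac{\left(-20663\right) \frac{1}{261938}}{7} = \left(- \frac{1}{7}\right) \left(- \frac{20663}{261938}\right) = \frac{20663}{1833566} \approx 0.011269$)
$\frac{J{\left(613,488 \right)} + 459333}{L + 369924} = \frac{\left(613^{2} - 169336\right) + 459333}{\frac{20663}{1833566} + 369924} = \frac{\left(375769 - 169336\right) + 459333}{\frac{678280089647}{1833566}} = \left(206433 + 459333\right) \frac{1833566}{678280089647} = 665766 \cdot \frac{1833566}{678280089647} = \frac{1220725901556}{678280089647}$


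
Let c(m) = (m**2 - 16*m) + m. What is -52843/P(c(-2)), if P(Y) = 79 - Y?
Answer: -52843/45 ≈ -1174.3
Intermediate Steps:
c(m) = m**2 - 15*m
-52843/P(c(-2)) = -52843/(79 - (-2)*(-15 - 2)) = -52843/(79 - (-2)*(-17)) = -52843/(79 - 1*34) = -52843/(79 - 34) = -52843/45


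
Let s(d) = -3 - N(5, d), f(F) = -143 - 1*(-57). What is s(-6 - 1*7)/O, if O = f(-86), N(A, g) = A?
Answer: 4/43 ≈ 0.093023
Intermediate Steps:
f(F) = -86 (f(F) = -143 + 57 = -86)
O = -86
s(d) = -8 (s(d) = -3 - 1*5 = -3 - 5 = -8)
s(-6 - 1*7)/O = -8/(-86) = -8*(-1/86) = 4/43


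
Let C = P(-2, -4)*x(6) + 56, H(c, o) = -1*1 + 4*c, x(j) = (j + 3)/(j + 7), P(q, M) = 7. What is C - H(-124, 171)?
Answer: 7252/13 ≈ 557.85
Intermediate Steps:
x(j) = (3 + j)/(7 + j)
H(c, o) = -1 + 4*c
C = 791/13 (C = 7*((3 + 6)/(7 + 6)) + 56 = 7*(9/13) + 56 = 63/13 + 56 = 791/13 ≈ 60.846)
C - H(-124, 171) = 791/13 - (-1 + 4*(-124)) = 791/13 - (-1 - 496) = 791/13 - 1*(-497) = 791/13 + 497 = 7252/13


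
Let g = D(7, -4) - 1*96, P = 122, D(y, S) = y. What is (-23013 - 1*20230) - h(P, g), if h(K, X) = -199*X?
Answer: -60954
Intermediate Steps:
g = -89 (g = 7 - 1*96 = 7 - 96 = -89)
(-23013 - 1*20230) - h(P, g) = (-23013 - 1*20230) - (-199)*(-89) = (-23013 - 20230) - 1*17711 = -43243 - 17711 = -60954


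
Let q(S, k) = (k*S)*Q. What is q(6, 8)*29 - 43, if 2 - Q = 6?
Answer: -5611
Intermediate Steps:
Q = -4 (Q = 2 - 1*6 = 2 - 6 = -4)
q(S, k) = -4*S*k (q(S, k) = (k*S)*(-4) = (S*k)*(-4) = -4*S*k)
q(6, 8)*29 - 43 = -4*6*8*29 - 43 = -192*29 - 43 = -5568 - 43 = -5611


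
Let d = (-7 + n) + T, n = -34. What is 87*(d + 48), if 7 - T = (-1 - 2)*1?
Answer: 1479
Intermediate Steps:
T = 10 (T = 7 - (-1 - 2) = 7 - (-3) = 7 - 1*(-3) = 7 + 3 = 10)
d = -31 (d = (-7 - 34) + 10 = -41 + 10 = -31)
87*(d + 48) = 87*(-31 + 48) = 87*17 = 1479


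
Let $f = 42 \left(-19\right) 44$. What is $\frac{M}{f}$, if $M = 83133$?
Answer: $- \frac{27711}{11704} \approx -2.3677$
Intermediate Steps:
$f = -35112$ ($f = \left(-798\right) 44 = -35112$)
$\frac{M}{f} = \frac{83133}{-35112} = 83133 \left(- \frac{1}{35112}\right) = - \frac{27711}{11704}$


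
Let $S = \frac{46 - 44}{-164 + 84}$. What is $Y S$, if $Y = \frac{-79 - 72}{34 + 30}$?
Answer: $\frac{151}{2560} \approx 0.058984$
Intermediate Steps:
$Y = - \frac{151}{64} \approx -2.3594$
$S = - \frac{1}{40}$ ($S = \frac{2}{-80} = 2 \left(- \frac{1}{80}\right) = - \frac{1}{40} \approx -0.025$)
$Y S = \left(- \frac{151}{64}\right) \left(- \frac{1}{40}\right) = \frac{151}{2560}$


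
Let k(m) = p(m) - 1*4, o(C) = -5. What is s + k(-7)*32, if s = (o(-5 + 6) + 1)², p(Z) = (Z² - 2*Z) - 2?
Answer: 1840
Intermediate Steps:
p(Z) = -2 + Z² - 2*Z
s = 16 (s = (-5 + 1)² = (-4)² = 16)
k(m) = -6 + m² - 2*m (k(m) = (-2 + m² - 2*m) - 1*4 = (-2 + m² - 2*m) - 4 = -6 + m² - 2*m)
s + k(-7)*32 = 16 + (-6 + (-7)² - 2*(-7))*32 = 16 + (-6 + 49 + 14)*32 = 16 + 57*32 = 16 + 1824 = 1840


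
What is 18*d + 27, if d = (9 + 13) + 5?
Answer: 513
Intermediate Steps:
d = 27 (d = 22 + 5 = 27)
18*d + 27 = 18*27 + 27 = 486 + 27 = 513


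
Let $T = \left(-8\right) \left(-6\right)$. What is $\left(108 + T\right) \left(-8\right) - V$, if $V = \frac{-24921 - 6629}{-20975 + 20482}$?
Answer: $- \frac{646814}{493} \approx -1312.0$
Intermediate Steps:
$T = 48$
$V = \frac{31550}{493}$ ($V = - \frac{31550}{-493} = \left(-31550\right) \left(- \frac{1}{493}\right) = \frac{31550}{493} \approx 63.996$)
$\left(108 + T\right) \left(-8\right) - V = \left(108 + 48\right) \left(-8\right) - \frac{31550}{493} = 156 \left(-8\right) - \frac{31550}{493} = -1248 - \frac{31550}{493} = - \frac{646814}{493}$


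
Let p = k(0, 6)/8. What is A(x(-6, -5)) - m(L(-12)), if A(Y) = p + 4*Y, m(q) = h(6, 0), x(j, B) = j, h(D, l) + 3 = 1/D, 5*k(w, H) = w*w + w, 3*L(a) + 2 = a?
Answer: -127/6 ≈ -21.167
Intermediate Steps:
L(a) = -⅔ + a/3
k(w, H) = w/5 + w²/5 (k(w, H) = (w*w + w)/5 = (w² + w)/5 = (w + w²)/5 = w/5 + w²/5)
h(D, l) = -3 + 1/D
m(q) = -17/6 (m(q) = -3 + 1/6 = -3 + ⅙ = -17/6)
p = 0 (p = ((⅕)*0*(1 + 0))/8 = ((⅕)*0*1)*(⅛) = 0*(⅛) = 0)
A(Y) = 4*Y (A(Y) = 0 + 4*Y = 4*Y)
A(x(-6, -5)) - m(L(-12)) = 4*(-6) - 1*(-17/6) = -24 + 17/6 = -127/6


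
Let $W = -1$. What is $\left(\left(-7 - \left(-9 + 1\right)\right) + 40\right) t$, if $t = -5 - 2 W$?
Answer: $-123$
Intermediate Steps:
$t = -3$ ($t = -5 - -2 = -5 + 2 = -3$)
$\left(\left(-7 - \left(-9 + 1\right)\right) + 40\right) t = \left(\left(-7 - \left(-9 + 1\right)\right) + 40\right) \left(-3\right) = \left(\left(-7 - -8\right) + 40\right) \left(-3\right) = \left(\left(-7 + 8\right) + 40\right) \left(-3\right) = \left(1 + 40\right) \left(-3\right) = 41 \left(-3\right) = -123$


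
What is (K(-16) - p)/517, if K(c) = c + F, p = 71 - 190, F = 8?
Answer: 111/517 ≈ 0.21470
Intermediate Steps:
p = -119
K(c) = 8 + c (K(c) = c + 8 = 8 + c)
(K(-16) - p)/517 = ((8 - 16) - 1*(-119))/517 = (-8 + 119)*(1/517) = 111*(1/517) = 111/517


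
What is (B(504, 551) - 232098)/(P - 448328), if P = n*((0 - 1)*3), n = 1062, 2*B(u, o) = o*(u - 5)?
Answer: 189247/903028 ≈ 0.20957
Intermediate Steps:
B(u, o) = o*(-5 + u)/2 (B(u, o) = (o*(u - 5))/2 = (o*(-5 + u))/2 = o*(-5 + u)/2)
P = -3186 (P = 1062*((0 - 1)*3) = 1062*(-1*3) = 1062*(-3) = -3186)
(B(504, 551) - 232098)/(P - 448328) = ((1/2)*551*(-5 + 504) - 232098)/(-3186 - 448328) = ((1/2)*551*499 - 232098)/(-451514) = (274949/2 - 232098)*(-1/451514) = -189247/2*(-1/451514) = 189247/903028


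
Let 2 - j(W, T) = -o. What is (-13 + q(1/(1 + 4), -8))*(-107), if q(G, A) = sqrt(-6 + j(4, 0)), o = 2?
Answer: 1391 - 107*I*sqrt(2) ≈ 1391.0 - 151.32*I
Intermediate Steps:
j(W, T) = 4 (j(W, T) = 2 - (-1)*2 = 2 - 1*(-2) = 2 + 2 = 4)
q(G, A) = I*sqrt(2) (q(G, A) = sqrt(-6 + 4) = sqrt(-2) = I*sqrt(2))
(-13 + q(1/(1 + 4), -8))*(-107) = (-13 + I*sqrt(2))*(-107) = 1391 - 107*I*sqrt(2)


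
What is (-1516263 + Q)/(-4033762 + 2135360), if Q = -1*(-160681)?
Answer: 677791/949201 ≈ 0.71406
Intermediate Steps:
Q = 160681
(-1516263 + Q)/(-4033762 + 2135360) = (-1516263 + 160681)/(-4033762 + 2135360) = -1355582/(-1898402) = -1355582*(-1/1898402) = 677791/949201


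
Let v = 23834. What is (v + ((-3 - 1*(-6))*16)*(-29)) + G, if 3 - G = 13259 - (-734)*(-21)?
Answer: 24600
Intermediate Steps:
G = 2158 (G = 3 - (13259 - (-734)*(-21)) = 3 - (13259 - 1*15414) = 3 - (13259 - 15414) = 3 - 1*(-2155) = 3 + 2155 = 2158)
(v + ((-3 - 1*(-6))*16)*(-29)) + G = (23834 + ((-3 - 1*(-6))*16)*(-29)) + 2158 = (23834 + ((-3 + 6)*16)*(-29)) + 2158 = (23834 + (3*16)*(-29)) + 2158 = (23834 + 48*(-29)) + 2158 = (23834 - 1392) + 2158 = 22442 + 2158 = 24600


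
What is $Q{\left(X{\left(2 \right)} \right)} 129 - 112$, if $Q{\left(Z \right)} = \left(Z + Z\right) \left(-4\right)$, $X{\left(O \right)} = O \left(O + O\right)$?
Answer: $-8368$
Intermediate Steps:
$X{\left(O \right)} = 2 O^{2}$ ($X{\left(O \right)} = O 2 O = 2 O^{2}$)
$Q{\left(Z \right)} = - 8 Z$ ($Q{\left(Z \right)} = 2 Z \left(-4\right) = - 8 Z$)
$Q{\left(X{\left(2 \right)} \right)} 129 - 112 = - 8 \cdot 2 \cdot 2^{2} \cdot 129 - 112 = - 8 \cdot 2 \cdot 4 \cdot 129 - 112 = \left(-8\right) 8 \cdot 129 - 112 = \left(-64\right) 129 - 112 = -8256 - 112 = -8368$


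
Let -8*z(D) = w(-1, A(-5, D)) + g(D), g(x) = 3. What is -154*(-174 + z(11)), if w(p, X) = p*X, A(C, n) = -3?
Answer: 53823/2 ≈ 26912.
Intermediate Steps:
w(p, X) = X*p
z(D) = -3/4 (z(D) = -(-3*(-1) + 3)/8 = -(3 + 3)/8 = -1/8*6 = -3/4)
-154*(-174 + z(11)) = -154*(-174 - 3/4) = -154*(-699/4) = 53823/2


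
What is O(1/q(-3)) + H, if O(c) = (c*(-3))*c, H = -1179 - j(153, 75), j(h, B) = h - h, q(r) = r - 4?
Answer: -57774/49 ≈ -1179.1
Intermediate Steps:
q(r) = -4 + r
j(h, B) = 0
H = -1179 (H = -1179 - 1*0 = -1179 + 0 = -1179)
O(c) = -3*c² (O(c) = (-3*c)*c = -3*c²)
O(1/q(-3)) + H = -3/(-4 - 3)² - 1179 = -3*(1/(-7))² - 1179 = -3*(-⅐)² - 1179 = -3*1/49 - 1179 = -3/49 - 1179 = -57774/49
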